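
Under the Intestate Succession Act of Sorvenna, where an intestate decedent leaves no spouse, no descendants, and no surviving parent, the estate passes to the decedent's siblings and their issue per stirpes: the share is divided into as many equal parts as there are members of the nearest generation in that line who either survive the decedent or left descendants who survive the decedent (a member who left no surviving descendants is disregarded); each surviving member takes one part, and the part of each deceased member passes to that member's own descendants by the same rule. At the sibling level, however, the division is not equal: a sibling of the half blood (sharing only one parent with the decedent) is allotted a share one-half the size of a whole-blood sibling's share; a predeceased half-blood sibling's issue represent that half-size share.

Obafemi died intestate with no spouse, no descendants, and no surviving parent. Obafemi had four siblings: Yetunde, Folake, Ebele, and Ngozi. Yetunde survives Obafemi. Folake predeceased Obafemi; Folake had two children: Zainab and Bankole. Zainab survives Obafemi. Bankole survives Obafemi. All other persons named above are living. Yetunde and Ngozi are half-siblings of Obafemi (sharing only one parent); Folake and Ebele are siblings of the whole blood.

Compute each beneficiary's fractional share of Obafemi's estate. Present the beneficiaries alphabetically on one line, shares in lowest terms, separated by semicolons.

Bankole 1/6; Ebele 1/3; Ngozi 1/6; Yetunde 1/6; Zainab 1/6

No spouse, descendants, or parent survives, so the estate passes to Obafemi's siblings per stirpes.
Half-blood siblings count for one-half the weight of whole-blood siblings at the initial division.
Dividing 1 in proportion to weights (total weight 3): Yetunde (weight 1/2) → 1/6; Folake (weight 1) → 1/3; Ebele (weight 1) → 1/3; Ngozi (weight 1/2) → 1/6.
Yetunde is living and takes 1/6.
Folake predeceased; the 1/3 allotted to Folake's branch passes to Folake's issue by representation.
The 1/3 is divided into 2 equal shares of 1/6 among Zainab, Bankole.
Zainab is living and takes 1/6.
Bankole is living and takes 1/6.
Ebele is living and takes 1/3.
Ngozi is living and takes 1/6.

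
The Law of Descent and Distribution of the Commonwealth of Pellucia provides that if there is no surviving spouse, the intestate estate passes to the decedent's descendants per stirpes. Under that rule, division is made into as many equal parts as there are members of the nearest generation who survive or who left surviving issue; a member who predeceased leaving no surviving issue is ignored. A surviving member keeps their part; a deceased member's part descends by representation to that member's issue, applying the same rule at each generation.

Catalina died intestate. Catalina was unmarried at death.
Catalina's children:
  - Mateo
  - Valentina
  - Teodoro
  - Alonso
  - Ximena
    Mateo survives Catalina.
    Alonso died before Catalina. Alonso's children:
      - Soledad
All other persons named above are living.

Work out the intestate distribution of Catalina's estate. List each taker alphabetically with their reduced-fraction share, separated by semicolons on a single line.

Mateo 1/5; Soledad 1/5; Teodoro 1/5; Valentina 1/5; Ximena 1/5

There is no surviving spouse, so the entire estate passes to Catalina's descendants per stirpes.
The estate is divided into 5 equal shares of 1/5 among Mateo, Valentina, Teodoro, Alonso, Ximena.
Mateo is living and takes 1/5.
Valentina is living and takes 1/5.
Teodoro is living and takes 1/5.
Alonso predeceased; the 1/5 allotted to Alonso's branch passes to Alonso's issue by representation.
Soledad is the sole taker at this level and receives the full 1/5.
Ximena is living and takes 1/5.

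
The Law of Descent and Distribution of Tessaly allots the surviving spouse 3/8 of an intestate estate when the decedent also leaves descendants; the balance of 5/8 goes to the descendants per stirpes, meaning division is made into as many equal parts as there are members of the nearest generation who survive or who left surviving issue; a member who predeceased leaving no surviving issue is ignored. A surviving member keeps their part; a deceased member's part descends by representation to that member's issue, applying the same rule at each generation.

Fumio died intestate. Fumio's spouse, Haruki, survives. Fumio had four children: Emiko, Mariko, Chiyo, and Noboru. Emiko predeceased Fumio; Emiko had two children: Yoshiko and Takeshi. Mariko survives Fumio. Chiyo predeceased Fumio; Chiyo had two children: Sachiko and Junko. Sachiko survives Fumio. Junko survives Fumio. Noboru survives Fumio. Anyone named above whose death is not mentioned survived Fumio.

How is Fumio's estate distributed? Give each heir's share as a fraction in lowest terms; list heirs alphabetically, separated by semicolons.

Haruki 3/8; Junko 5/64; Mariko 5/32; Noboru 5/32; Sachiko 5/64; Takeshi 5/64; Yoshiko 5/64

Haruki, as surviving spouse, takes 3/8.
The remaining 5/8 passes to Fumio's descendants per stirpes.
The 5/8 is divided into 4 equal shares of 5/32 among Emiko, Mariko, Chiyo, Noboru.
Emiko predeceased; the 5/32 allotted to Emiko's branch passes to Emiko's issue by representation.
The 5/32 is divided into 2 equal shares of 5/64 among Yoshiko, Takeshi.
Yoshiko is living and takes 5/64.
Takeshi is living and takes 5/64.
Mariko is living and takes 5/32.
Chiyo predeceased; the 5/32 allotted to Chiyo's branch passes to Chiyo's issue by representation.
The 5/32 is divided into 2 equal shares of 5/64 among Sachiko, Junko.
Sachiko is living and takes 5/64.
Junko is living and takes 5/64.
Noboru is living and takes 5/32.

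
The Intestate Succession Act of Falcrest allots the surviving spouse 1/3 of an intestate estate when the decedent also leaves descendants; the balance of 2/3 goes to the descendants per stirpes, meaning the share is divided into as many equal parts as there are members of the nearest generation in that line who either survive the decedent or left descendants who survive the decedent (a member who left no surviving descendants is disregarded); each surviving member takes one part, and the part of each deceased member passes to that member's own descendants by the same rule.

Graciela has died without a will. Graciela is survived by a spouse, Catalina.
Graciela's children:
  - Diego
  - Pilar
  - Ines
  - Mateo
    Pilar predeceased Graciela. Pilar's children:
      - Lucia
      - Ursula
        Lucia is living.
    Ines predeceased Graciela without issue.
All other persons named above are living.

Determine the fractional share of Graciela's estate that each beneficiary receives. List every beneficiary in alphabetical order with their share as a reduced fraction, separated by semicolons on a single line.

Catalina 1/3; Diego 2/9; Lucia 1/9; Mateo 2/9; Ursula 1/9

Catalina, as surviving spouse, takes 1/3.
The remaining 2/3 passes to Graciela's descendants per stirpes.
Ines left no surviving issue, so that branch lapses and is disregarded.
The 2/3 is divided into 3 equal shares of 2/9 among Diego, Pilar, Mateo.
Diego is living and takes 2/9.
Pilar predeceased; the 2/9 allotted to Pilar's branch passes to Pilar's issue by representation.
The 2/9 is divided into 2 equal shares of 1/9 among Lucia, Ursula.
Lucia is living and takes 1/9.
Ursula is living and takes 1/9.
Mateo is living and takes 2/9.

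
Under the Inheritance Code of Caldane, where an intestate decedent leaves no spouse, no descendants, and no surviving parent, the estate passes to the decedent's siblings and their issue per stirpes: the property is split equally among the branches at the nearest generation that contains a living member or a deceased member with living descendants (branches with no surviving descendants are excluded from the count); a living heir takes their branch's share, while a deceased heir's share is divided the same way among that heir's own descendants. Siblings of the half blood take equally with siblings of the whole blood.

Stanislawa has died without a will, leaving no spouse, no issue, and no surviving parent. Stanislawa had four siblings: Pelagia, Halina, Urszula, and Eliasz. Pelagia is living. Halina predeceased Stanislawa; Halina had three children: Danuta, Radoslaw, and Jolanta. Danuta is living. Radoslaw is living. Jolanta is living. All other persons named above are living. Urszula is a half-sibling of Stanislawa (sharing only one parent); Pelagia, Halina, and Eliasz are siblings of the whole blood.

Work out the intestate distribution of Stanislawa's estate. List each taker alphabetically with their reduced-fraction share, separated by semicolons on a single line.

No spouse, descendants, or parent survives, so the estate passes to Stanislawa's siblings per stirpes.
Half-blood and whole-blood siblings take equally under the stated rule.
The estate is divided into 4 equal shares of 1/4 among Pelagia, Halina, Urszula, Eliasz.
Pelagia is living and takes 1/4.
Halina predeceased; the 1/4 allotted to Halina's branch passes to Halina's issue by representation.
The 1/4 is divided into 3 equal shares of 1/12 among Danuta, Radoslaw, Jolanta.
Danuta is living and takes 1/12.
Radoslaw is living and takes 1/12.
Jolanta is living and takes 1/12.
Urszula is living and takes 1/4.
Eliasz is living and takes 1/4.

Danuta 1/12; Eliasz 1/4; Jolanta 1/12; Pelagia 1/4; Radoslaw 1/12; Urszula 1/4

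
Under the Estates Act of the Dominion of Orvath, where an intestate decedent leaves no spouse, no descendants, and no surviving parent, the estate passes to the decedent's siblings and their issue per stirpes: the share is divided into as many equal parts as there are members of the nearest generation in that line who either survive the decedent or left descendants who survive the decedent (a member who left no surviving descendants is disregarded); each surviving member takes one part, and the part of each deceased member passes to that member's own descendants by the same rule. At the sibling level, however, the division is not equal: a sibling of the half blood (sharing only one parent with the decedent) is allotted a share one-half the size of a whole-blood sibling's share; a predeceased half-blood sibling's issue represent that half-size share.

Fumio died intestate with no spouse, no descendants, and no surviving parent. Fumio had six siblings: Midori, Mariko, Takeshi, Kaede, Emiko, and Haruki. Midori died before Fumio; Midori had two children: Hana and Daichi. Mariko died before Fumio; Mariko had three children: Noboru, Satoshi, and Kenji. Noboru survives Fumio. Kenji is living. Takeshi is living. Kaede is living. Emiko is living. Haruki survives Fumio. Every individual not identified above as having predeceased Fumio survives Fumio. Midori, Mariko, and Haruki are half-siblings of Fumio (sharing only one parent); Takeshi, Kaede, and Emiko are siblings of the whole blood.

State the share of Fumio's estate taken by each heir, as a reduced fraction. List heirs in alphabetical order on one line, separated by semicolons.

No spouse, descendants, or parent survives, so the estate passes to Fumio's siblings per stirpes.
Half-blood siblings count for one-half the weight of whole-blood siblings at the initial division.
Dividing 1 in proportion to weights (total weight 9/2): Midori (weight 1/2) → 1/9; Mariko (weight 1/2) → 1/9; Takeshi (weight 1) → 2/9; Kaede (weight 1) → 2/9; Emiko (weight 1) → 2/9; Haruki (weight 1/2) → 1/9.
Midori predeceased; the 1/9 allotted to Midori's branch passes to Midori's issue by representation.
The 1/9 is divided into 2 equal shares of 1/18 among Hana, Daichi.
Hana is living and takes 1/18.
Daichi is living and takes 1/18.
Mariko predeceased; the 1/9 allotted to Mariko's branch passes to Mariko's issue by representation.
The 1/9 is divided into 3 equal shares of 1/27 among Noboru, Satoshi, Kenji.
Noboru is living and takes 1/27.
Satoshi is living and takes 1/27.
Kenji is living and takes 1/27.
Takeshi is living and takes 2/9.
Kaede is living and takes 2/9.
Emiko is living and takes 2/9.
Haruki is living and takes 1/9.

Daichi 1/18; Emiko 2/9; Hana 1/18; Haruki 1/9; Kaede 2/9; Kenji 1/27; Noboru 1/27; Satoshi 1/27; Takeshi 2/9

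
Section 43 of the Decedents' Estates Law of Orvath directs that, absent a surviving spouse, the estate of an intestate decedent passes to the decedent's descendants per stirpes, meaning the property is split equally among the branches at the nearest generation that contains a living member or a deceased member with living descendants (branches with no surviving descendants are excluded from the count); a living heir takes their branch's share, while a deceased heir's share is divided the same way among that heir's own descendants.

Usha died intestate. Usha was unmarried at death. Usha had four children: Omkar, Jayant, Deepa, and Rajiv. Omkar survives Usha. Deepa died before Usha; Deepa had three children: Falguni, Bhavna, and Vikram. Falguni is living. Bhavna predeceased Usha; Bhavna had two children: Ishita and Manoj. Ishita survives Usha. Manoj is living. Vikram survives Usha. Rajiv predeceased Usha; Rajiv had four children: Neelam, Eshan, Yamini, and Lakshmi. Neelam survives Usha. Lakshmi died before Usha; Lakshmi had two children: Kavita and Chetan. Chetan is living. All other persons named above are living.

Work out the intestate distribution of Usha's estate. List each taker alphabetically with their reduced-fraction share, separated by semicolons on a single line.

There is no surviving spouse, so the entire estate passes to Usha's descendants per stirpes.
The estate is divided into 4 equal shares of 1/4 among Omkar, Jayant, Deepa, Rajiv.
Omkar is living and takes 1/4.
Jayant is living and takes 1/4.
Deepa predeceased; the 1/4 allotted to Deepa's branch passes to Deepa's issue by representation.
The 1/4 is divided into 3 equal shares of 1/12 among Falguni, Bhavna, Vikram.
Falguni is living and takes 1/12.
Bhavna predeceased; the 1/12 allotted to Bhavna's branch passes to Bhavna's issue by representation.
The 1/12 is divided into 2 equal shares of 1/24 among Ishita, Manoj.
Ishita is living and takes 1/24.
Manoj is living and takes 1/24.
Vikram is living and takes 1/12.
Rajiv predeceased; the 1/4 allotted to Rajiv's branch passes to Rajiv's issue by representation.
The 1/4 is divided into 4 equal shares of 1/16 among Neelam, Eshan, Yamini, Lakshmi.
Neelam is living and takes 1/16.
Eshan is living and takes 1/16.
Yamini is living and takes 1/16.
Lakshmi predeceased; the 1/16 allotted to Lakshmi's branch passes to Lakshmi's issue by representation.
The 1/16 is divided into 2 equal shares of 1/32 among Kavita, Chetan.
Kavita is living and takes 1/32.
Chetan is living and takes 1/32.

Chetan 1/32; Eshan 1/16; Falguni 1/12; Ishita 1/24; Jayant 1/4; Kavita 1/32; Manoj 1/24; Neelam 1/16; Omkar 1/4; Vikram 1/12; Yamini 1/16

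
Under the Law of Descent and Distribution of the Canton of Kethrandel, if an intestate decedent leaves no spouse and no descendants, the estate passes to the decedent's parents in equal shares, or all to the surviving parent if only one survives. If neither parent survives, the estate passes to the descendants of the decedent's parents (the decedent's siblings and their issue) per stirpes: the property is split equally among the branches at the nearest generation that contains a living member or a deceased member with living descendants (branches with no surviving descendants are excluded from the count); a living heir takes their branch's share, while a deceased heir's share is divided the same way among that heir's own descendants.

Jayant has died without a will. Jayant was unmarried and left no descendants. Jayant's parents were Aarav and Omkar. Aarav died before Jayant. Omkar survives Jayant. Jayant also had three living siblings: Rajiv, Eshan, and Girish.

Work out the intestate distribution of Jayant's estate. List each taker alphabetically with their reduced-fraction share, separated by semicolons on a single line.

Only one parent, Omkar, survives, so Omkar takes the entire estate. The siblings take nothing because a surviving parent has priority.

Omkar 1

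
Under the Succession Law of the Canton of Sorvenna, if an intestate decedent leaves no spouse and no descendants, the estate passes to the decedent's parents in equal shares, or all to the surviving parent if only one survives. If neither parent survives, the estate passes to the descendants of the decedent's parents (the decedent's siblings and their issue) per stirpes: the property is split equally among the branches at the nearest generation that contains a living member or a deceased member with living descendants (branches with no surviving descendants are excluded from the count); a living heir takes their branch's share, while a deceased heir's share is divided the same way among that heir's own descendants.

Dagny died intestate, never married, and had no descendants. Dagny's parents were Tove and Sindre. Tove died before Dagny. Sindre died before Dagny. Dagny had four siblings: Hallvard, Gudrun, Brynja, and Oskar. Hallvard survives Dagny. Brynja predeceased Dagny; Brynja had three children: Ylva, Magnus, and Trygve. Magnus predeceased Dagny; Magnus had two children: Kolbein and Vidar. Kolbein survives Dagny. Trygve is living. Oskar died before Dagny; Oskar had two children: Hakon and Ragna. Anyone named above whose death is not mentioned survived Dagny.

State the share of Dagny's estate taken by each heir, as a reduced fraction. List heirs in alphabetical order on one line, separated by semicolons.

Gudrun 1/4; Hakon 1/8; Hallvard 1/4; Kolbein 1/24; Ragna 1/8; Trygve 1/12; Vidar 1/24; Ylva 1/12

Neither parent survives and there are no descendants, so the estate passes to Dagny's siblings and their issue per stirpes.
The estate is divided into 4 equal shares of 1/4 among Hallvard, Gudrun, Brynja, Oskar.
Hallvard is living and takes 1/4.
Gudrun is living and takes 1/4.
Brynja predeceased; the 1/4 allotted to Brynja's branch passes to Brynja's issue by representation.
The 1/4 is divided into 3 equal shares of 1/12 among Ylva, Magnus, Trygve.
Ylva is living and takes 1/12.
Magnus predeceased; the 1/12 allotted to Magnus's branch passes to Magnus's issue by representation.
The 1/12 is divided into 2 equal shares of 1/24 among Kolbein, Vidar.
Kolbein is living and takes 1/24.
Vidar is living and takes 1/24.
Trygve is living and takes 1/12.
Oskar predeceased; the 1/4 allotted to Oskar's branch passes to Oskar's issue by representation.
The 1/4 is divided into 2 equal shares of 1/8 among Hakon, Ragna.
Hakon is living and takes 1/8.
Ragna is living and takes 1/8.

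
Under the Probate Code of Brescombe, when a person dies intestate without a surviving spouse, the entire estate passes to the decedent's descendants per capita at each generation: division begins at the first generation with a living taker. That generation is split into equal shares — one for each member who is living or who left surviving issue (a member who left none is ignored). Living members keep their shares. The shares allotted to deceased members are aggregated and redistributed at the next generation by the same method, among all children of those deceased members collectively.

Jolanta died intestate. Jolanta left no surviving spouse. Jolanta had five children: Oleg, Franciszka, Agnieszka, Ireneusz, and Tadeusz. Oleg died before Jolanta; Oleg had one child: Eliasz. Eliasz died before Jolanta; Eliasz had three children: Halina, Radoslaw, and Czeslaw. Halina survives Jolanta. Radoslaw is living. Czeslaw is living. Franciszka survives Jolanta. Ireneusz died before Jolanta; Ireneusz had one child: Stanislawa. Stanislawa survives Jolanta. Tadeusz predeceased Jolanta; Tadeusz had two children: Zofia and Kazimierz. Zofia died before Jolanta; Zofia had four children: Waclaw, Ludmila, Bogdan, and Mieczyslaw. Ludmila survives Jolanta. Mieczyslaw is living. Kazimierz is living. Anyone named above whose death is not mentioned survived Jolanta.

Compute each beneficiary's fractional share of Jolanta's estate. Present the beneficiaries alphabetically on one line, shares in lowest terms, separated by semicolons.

Agnieszka 1/5; Bogdan 3/70; Czeslaw 3/70; Franciszka 1/5; Halina 3/70; Kazimierz 3/20; Ludmila 3/70; Mieczyslaw 3/70; Radoslaw 3/70; Stanislawa 3/20; Waclaw 3/70

There is no surviving spouse, so the entire estate passes to Jolanta's descendants per capita at each generation.
At generation 1 (Oleg, Franciszka, Agnieszka, Ireneusz, Tadeusz) there are 5 shares of (1)/5 = 1/5 each.
Living: Franciszka and Agnieszka — each takes 1/5.
Deceased: Oleg, Ireneusz, and Tadeusz. Their combined 3/5 is pooled and carried to generation 2.
At generation 2 (Eliasz, Stanislawa, Zofia, Kazimierz) there are 4 shares of (3/5)/4 = 3/20 each.
Living: Stanislawa and Kazimierz — each takes 3/20.
Deceased: Eliasz and Zofia. Their combined 3/10 is pooled and carried to generation 3.
At generation 3 (Halina, Radoslaw, Czeslaw, Waclaw, Ludmila, Bogdan, Mieczyslaw) there are 7 shares of (3/10)/7 = 3/70 each.
Living: Halina, Radoslaw, Czeslaw, Waclaw, Ludmila, Bogdan, and Mieczyslaw — each takes 3/70.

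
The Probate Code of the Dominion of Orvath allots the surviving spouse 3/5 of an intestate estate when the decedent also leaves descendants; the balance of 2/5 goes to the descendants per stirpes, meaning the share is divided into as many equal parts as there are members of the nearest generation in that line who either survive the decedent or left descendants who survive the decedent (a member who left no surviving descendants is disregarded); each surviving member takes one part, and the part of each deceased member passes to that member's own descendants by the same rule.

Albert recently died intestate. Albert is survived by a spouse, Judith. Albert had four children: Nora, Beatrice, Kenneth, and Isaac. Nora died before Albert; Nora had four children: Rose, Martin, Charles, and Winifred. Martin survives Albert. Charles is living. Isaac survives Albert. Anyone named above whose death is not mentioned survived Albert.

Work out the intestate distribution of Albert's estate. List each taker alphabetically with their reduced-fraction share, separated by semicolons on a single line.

Judith, as surviving spouse, takes 3/5.
The remaining 2/5 passes to Albert's descendants per stirpes.
The 2/5 is divided into 4 equal shares of 1/10 among Nora, Beatrice, Kenneth, Isaac.
Nora predeceased; the 1/10 allotted to Nora's branch passes to Nora's issue by representation.
The 1/10 is divided into 4 equal shares of 1/40 among Rose, Martin, Charles, Winifred.
Rose is living and takes 1/40.
Martin is living and takes 1/40.
Charles is living and takes 1/40.
Winifred is living and takes 1/40.
Beatrice is living and takes 1/10.
Kenneth is living and takes 1/10.
Isaac is living and takes 1/10.

Beatrice 1/10; Charles 1/40; Isaac 1/10; Judith 3/5; Kenneth 1/10; Martin 1/40; Rose 1/40; Winifred 1/40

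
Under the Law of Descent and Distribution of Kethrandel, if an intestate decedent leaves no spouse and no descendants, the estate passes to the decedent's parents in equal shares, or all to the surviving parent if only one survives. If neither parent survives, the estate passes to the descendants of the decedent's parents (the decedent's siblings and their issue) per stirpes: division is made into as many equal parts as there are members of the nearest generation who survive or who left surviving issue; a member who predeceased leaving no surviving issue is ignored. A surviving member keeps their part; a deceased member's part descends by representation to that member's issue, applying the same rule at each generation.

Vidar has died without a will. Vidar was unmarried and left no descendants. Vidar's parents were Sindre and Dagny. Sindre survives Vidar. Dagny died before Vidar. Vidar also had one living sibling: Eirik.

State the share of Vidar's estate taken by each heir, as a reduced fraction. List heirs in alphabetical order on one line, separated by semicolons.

Sindre 1

Only one parent, Sindre, survives, so Sindre takes the entire estate. The siblings take nothing because a surviving parent has priority.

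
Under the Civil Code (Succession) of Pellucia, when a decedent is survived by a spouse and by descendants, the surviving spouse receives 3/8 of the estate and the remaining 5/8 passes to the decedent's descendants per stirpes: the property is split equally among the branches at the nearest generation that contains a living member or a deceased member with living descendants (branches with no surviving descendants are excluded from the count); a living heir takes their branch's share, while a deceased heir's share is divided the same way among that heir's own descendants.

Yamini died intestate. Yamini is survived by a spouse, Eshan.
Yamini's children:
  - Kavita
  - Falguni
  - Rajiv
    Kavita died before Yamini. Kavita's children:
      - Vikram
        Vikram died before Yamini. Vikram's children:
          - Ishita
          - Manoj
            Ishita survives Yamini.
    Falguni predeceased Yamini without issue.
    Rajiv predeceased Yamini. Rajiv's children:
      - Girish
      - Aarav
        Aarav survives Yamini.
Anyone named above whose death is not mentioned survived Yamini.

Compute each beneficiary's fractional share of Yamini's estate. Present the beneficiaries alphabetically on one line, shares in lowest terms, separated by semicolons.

Eshan, as surviving spouse, takes 3/8.
The remaining 5/8 passes to Yamini's descendants per stirpes.
Falguni left no surviving issue, so that branch lapses and is disregarded.
The 5/8 is divided into 2 equal shares of 5/16 among Kavita, Rajiv.
Kavita predeceased; the 5/16 allotted to Kavita's branch passes to Kavita's issue by representation.
Vikram's line is the sole branch at this level, so the full 5/16 passes to Vikram's issue by representation.
The 5/16 is divided into 2 equal shares of 5/32 among Ishita, Manoj.
Ishita is living and takes 5/32.
Manoj is living and takes 5/32.
Rajiv predeceased; the 5/16 allotted to Rajiv's branch passes to Rajiv's issue by representation.
The 5/16 is divided into 2 equal shares of 5/32 among Girish, Aarav.
Girish is living and takes 5/32.
Aarav is living and takes 5/32.

Aarav 5/32; Eshan 3/8; Girish 5/32; Ishita 5/32; Manoj 5/32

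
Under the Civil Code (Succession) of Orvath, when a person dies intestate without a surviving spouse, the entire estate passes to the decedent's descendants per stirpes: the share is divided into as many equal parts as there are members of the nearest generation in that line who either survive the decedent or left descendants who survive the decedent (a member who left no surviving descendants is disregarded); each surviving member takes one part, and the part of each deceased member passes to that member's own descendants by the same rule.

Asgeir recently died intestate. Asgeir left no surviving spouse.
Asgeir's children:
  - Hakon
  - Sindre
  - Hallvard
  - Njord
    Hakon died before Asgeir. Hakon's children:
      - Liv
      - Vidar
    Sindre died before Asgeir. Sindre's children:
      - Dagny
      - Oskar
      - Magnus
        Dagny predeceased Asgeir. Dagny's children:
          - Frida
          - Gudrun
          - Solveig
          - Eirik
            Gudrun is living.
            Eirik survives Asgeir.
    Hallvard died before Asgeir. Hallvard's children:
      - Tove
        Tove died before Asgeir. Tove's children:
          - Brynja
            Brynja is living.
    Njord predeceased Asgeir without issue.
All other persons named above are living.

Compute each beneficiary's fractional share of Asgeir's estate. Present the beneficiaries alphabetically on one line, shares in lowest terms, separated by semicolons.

Brynja 1/3; Eirik 1/36; Frida 1/36; Gudrun 1/36; Liv 1/6; Magnus 1/9; Oskar 1/9; Solveig 1/36; Vidar 1/6

There is no surviving spouse, so the entire estate passes to Asgeir's descendants per stirpes.
Njord left no surviving issue, so that branch lapses and is disregarded.
The estate is divided into 3 equal shares of 1/3 among Hakon, Sindre, Hallvard.
Hakon predeceased; the 1/3 allotted to Hakon's branch passes to Hakon's issue by representation.
The 1/3 is divided into 2 equal shares of 1/6 among Liv, Vidar.
Liv is living and takes 1/6.
Vidar is living and takes 1/6.
Sindre predeceased; the 1/3 allotted to Sindre's branch passes to Sindre's issue by representation.
The 1/3 is divided into 3 equal shares of 1/9 among Dagny, Oskar, Magnus.
Dagny predeceased; the 1/9 allotted to Dagny's branch passes to Dagny's issue by representation.
The 1/9 is divided into 4 equal shares of 1/36 among Frida, Gudrun, Solveig, Eirik.
Frida is living and takes 1/36.
Gudrun is living and takes 1/36.
Solveig is living and takes 1/36.
Eirik is living and takes 1/36.
Oskar is living and takes 1/9.
Magnus is living and takes 1/9.
Hallvard predeceased; the 1/3 allotted to Hallvard's branch passes to Hallvard's issue by representation.
Tove's line is the sole branch at this level, so the full 1/3 passes to Tove's issue by representation.
Brynja is the sole taker at this level and receives the full 1/3.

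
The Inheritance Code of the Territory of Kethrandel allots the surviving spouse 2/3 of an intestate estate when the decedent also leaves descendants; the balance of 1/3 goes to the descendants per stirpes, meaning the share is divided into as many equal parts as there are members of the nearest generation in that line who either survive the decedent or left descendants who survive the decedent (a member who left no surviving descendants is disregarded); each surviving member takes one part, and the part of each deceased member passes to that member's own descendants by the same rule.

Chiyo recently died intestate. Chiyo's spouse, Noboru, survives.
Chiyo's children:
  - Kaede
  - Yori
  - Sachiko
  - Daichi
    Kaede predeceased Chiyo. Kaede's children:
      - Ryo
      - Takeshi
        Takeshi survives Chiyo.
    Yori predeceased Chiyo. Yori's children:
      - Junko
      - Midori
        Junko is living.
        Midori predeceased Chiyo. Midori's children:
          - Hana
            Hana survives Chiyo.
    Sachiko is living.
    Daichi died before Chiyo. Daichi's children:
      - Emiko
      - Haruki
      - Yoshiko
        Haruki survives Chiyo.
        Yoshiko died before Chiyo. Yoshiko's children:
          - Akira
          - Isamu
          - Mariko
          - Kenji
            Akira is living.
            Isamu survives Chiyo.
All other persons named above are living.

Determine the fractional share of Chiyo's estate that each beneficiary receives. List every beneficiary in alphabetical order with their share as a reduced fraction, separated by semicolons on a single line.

Akira 1/144; Emiko 1/36; Hana 1/24; Haruki 1/36; Isamu 1/144; Junko 1/24; Kenji 1/144; Mariko 1/144; Noboru 2/3; Ryo 1/24; Sachiko 1/12; Takeshi 1/24

Noboru, as surviving spouse, takes 2/3.
The remaining 1/3 passes to Chiyo's descendants per stirpes.
The 1/3 is divided into 4 equal shares of 1/12 among Kaede, Yori, Sachiko, Daichi.
Kaede predeceased; the 1/12 allotted to Kaede's branch passes to Kaede's issue by representation.
The 1/12 is divided into 2 equal shares of 1/24 among Ryo, Takeshi.
Ryo is living and takes 1/24.
Takeshi is living and takes 1/24.
Yori predeceased; the 1/12 allotted to Yori's branch passes to Yori's issue by representation.
The 1/12 is divided into 2 equal shares of 1/24 among Junko, Midori.
Junko is living and takes 1/24.
Midori predeceased; the 1/24 allotted to Midori's branch passes to Midori's issue by representation.
Hana is the sole taker at this level and receives the full 1/24.
Sachiko is living and takes 1/12.
Daichi predeceased; the 1/12 allotted to Daichi's branch passes to Daichi's issue by representation.
The 1/12 is divided into 3 equal shares of 1/36 among Emiko, Haruki, Yoshiko.
Emiko is living and takes 1/36.
Haruki is living and takes 1/36.
Yoshiko predeceased; the 1/36 allotted to Yoshiko's branch passes to Yoshiko's issue by representation.
The 1/36 is divided into 4 equal shares of 1/144 among Akira, Isamu, Mariko, Kenji.
Akira is living and takes 1/144.
Isamu is living and takes 1/144.
Mariko is living and takes 1/144.
Kenji is living and takes 1/144.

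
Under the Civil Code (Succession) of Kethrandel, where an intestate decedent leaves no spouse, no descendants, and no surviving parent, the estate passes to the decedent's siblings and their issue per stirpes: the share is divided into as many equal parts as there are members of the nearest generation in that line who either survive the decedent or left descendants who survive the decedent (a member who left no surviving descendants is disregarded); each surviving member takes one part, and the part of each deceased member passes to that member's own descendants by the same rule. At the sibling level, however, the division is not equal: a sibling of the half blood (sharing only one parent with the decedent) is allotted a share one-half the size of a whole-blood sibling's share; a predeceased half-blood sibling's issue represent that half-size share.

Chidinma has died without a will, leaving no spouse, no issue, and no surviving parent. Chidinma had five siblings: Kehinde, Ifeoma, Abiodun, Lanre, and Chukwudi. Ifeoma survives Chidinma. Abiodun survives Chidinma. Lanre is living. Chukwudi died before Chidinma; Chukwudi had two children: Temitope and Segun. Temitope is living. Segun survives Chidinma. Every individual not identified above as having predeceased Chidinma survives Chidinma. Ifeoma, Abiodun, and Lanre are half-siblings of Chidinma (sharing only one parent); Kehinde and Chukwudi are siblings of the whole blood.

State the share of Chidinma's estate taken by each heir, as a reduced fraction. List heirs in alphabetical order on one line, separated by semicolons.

No spouse, descendants, or parent survives, so the estate passes to Chidinma's siblings per stirpes.
Half-blood siblings count for one-half the weight of whole-blood siblings at the initial division.
Dividing 1 in proportion to weights (total weight 7/2): Kehinde (weight 1) → 2/7; Ifeoma (weight 1/2) → 1/7; Abiodun (weight 1/2) → 1/7; Lanre (weight 1/2) → 1/7; Chukwudi (weight 1) → 2/7.
Kehinde is living and takes 2/7.
Ifeoma is living and takes 1/7.
Abiodun is living and takes 1/7.
Lanre is living and takes 1/7.
Chukwudi predeceased; the 2/7 allotted to Chukwudi's branch passes to Chukwudi's issue by representation.
The 2/7 is divided into 2 equal shares of 1/7 among Temitope, Segun.
Temitope is living and takes 1/7.
Segun is living and takes 1/7.

Abiodun 1/7; Ifeoma 1/7; Kehinde 2/7; Lanre 1/7; Segun 1/7; Temitope 1/7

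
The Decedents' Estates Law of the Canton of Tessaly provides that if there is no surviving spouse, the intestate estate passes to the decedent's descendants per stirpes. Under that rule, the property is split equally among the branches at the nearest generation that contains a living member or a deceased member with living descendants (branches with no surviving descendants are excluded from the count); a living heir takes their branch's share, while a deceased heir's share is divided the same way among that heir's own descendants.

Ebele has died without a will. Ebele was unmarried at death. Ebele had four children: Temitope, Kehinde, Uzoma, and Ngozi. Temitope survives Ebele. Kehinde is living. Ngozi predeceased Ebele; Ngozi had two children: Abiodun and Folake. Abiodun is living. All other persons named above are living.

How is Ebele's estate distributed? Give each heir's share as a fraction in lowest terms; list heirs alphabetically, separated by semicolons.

Abiodun 1/8; Folake 1/8; Kehinde 1/4; Temitope 1/4; Uzoma 1/4

There is no surviving spouse, so the entire estate passes to Ebele's descendants per stirpes.
The estate is divided into 4 equal shares of 1/4 among Temitope, Kehinde, Uzoma, Ngozi.
Temitope is living and takes 1/4.
Kehinde is living and takes 1/4.
Uzoma is living and takes 1/4.
Ngozi predeceased; the 1/4 allotted to Ngozi's branch passes to Ngozi's issue by representation.
The 1/4 is divided into 2 equal shares of 1/8 among Abiodun, Folake.
Abiodun is living and takes 1/8.
Folake is living and takes 1/8.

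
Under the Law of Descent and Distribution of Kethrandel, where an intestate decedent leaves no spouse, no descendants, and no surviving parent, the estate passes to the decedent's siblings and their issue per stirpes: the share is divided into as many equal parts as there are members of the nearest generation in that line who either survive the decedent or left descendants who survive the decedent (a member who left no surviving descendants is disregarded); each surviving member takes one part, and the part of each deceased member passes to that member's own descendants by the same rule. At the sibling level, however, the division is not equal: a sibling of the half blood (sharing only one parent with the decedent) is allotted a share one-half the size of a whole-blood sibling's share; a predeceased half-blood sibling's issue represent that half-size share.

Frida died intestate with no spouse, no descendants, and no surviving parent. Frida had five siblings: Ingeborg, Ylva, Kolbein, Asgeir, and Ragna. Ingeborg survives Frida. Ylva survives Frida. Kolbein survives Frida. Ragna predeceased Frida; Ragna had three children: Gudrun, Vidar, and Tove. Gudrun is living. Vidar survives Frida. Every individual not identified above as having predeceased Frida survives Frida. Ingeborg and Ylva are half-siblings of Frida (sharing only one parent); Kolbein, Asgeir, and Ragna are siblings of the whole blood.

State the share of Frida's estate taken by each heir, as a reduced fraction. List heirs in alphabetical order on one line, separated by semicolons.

No spouse, descendants, or parent survives, so the estate passes to Frida's siblings per stirpes.
Half-blood siblings count for one-half the weight of whole-blood siblings at the initial division.
Dividing 1 in proportion to weights (total weight 4): Ingeborg (weight 1/2) → 1/8; Ylva (weight 1/2) → 1/8; Kolbein (weight 1) → 1/4; Asgeir (weight 1) → 1/4; Ragna (weight 1) → 1/4.
Ingeborg is living and takes 1/8.
Ylva is living and takes 1/8.
Kolbein is living and takes 1/4.
Asgeir is living and takes 1/4.
Ragna predeceased; the 1/4 allotted to Ragna's branch passes to Ragna's issue by representation.
The 1/4 is divided into 3 equal shares of 1/12 among Gudrun, Vidar, Tove.
Gudrun is living and takes 1/12.
Vidar is living and takes 1/12.
Tove is living and takes 1/12.

Asgeir 1/4; Gudrun 1/12; Ingeborg 1/8; Kolbein 1/4; Tove 1/12; Vidar 1/12; Ylva 1/8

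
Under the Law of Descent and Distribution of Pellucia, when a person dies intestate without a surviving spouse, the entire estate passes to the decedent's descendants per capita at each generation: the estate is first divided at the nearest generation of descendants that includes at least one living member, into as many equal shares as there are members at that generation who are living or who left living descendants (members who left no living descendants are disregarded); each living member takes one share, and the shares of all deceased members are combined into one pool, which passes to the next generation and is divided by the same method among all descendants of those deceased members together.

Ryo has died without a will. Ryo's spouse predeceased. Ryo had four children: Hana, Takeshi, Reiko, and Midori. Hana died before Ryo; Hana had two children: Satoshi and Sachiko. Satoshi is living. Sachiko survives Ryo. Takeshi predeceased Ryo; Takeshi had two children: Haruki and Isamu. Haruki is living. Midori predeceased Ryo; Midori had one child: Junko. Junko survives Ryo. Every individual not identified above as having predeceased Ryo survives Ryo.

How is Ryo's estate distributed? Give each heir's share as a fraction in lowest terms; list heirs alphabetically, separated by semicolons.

Haruki 3/20; Isamu 3/20; Junko 3/20; Reiko 1/4; Sachiko 3/20; Satoshi 3/20

There is no surviving spouse, so the entire estate passes to Ryo's descendants per capita at each generation.
At generation 1 (Hana, Takeshi, Reiko, Midori) there are 4 shares of (1)/4 = 1/4 each.
Living: Reiko — each takes 1/4.
Deceased: Hana, Takeshi, and Midori. Their combined 3/4 is pooled and carried to generation 2.
At generation 2 (Satoshi, Sachiko, Haruki, Isamu, Junko) there are 5 shares of (3/4)/5 = 3/20 each.
Living: Satoshi, Sachiko, Haruki, Isamu, and Junko — each takes 3/20.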